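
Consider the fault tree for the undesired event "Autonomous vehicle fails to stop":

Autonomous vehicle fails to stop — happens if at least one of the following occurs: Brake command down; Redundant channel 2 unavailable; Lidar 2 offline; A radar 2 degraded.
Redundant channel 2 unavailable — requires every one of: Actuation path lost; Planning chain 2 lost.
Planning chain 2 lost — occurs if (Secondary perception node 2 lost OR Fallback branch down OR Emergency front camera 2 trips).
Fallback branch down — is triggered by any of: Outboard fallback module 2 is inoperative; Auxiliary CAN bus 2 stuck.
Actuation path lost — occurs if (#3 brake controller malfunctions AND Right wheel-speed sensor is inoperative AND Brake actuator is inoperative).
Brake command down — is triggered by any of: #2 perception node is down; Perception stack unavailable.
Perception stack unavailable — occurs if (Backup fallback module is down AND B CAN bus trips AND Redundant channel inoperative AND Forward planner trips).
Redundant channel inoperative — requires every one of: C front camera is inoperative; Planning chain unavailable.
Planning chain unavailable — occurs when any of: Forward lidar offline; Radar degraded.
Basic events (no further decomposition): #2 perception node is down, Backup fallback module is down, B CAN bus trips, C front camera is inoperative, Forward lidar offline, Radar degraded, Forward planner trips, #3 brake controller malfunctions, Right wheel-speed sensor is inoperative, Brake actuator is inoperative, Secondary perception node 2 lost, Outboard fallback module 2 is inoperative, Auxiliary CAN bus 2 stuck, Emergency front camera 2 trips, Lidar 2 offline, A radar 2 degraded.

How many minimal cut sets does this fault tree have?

Planning chain unavailable [OR]: union of children's cut sets → 2 cut set(s).
Redundant channel inoperative [AND]: one cut set from each child combined → 1 × 2 = 2 cut set(s).
Perception stack unavailable [AND]: one cut set from each child combined → 1 × 1 × 2 × 1 = 2 cut set(s).
Brake command down [OR]: union of children's cut sets → 3 cut set(s).
Actuation path lost [AND]: one cut set from each child combined → 1 × 1 × 1 = 1 cut set(s).
Fallback branch down [OR]: union of children's cut sets → 2 cut set(s).
Planning chain 2 lost [OR]: union of children's cut sets → 4 cut set(s).
Redundant channel 2 unavailable [AND]: one cut set from each child combined → 1 × 4 = 4 cut set(s).
Autonomous vehicle fails to stop [OR]: union of children's cut sets → 9 cut set(s).
Minimal cut sets: {#2 perception node is down}; {B CAN bus trips, Backup fallback module is down, C front camera is inoperative, Forward lidar offline, Forward planner trips}; {B CAN bus trips, Backup fallback module is down, C front camera is inoperative, Forward planner trips, Radar degraded}; {#3 brake controller malfunctions, Brake actuator is inoperative, Right wheel-speed sensor is inoperative, Secondary perception node 2 lost}; {#3 brake controller malfunctions, Brake actuator is inoperative, Outboard fallback module 2 is inoperative, Right wheel-speed sensor is inoperative}; {#3 brake controller malfunctions, Auxiliary CAN bus 2 stuck, Brake actuator is inoperative, Right wheel-speed sensor is inoperative}; {#3 brake controller malfunctions, Brake actuator is inoperative, Emergency front camera 2 trips, Right wheel-speed sensor is inoperative}; {Lidar 2 offline}; {A radar 2 degraded}.

9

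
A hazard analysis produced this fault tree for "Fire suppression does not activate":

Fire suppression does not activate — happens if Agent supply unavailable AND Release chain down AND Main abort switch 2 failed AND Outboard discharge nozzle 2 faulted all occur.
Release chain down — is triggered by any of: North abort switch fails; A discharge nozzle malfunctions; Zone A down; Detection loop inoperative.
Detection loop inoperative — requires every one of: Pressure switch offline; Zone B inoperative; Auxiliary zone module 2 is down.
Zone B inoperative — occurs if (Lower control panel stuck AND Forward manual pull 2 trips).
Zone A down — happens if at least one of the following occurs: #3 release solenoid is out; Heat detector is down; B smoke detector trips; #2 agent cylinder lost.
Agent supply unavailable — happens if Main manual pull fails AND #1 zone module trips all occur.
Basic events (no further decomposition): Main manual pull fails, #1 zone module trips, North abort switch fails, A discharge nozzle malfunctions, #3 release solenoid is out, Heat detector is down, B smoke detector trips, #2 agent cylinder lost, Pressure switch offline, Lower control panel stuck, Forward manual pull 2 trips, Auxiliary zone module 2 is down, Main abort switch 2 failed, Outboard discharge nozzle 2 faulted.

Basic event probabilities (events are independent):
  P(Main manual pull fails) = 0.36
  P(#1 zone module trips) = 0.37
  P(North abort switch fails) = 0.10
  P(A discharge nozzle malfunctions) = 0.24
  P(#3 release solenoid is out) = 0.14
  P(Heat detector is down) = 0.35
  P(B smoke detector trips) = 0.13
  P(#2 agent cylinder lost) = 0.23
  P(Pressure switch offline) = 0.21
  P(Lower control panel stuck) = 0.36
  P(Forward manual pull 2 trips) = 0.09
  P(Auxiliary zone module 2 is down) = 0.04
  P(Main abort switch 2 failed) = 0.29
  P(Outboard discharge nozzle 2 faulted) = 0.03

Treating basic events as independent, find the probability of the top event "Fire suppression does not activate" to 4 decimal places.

0.0009

P(Agent supply unavailable) [AND] = 0.36 × 0.37 = 0.133200
P(Zone A down) [OR] = 1 − (1−0.14) × (1−0.35) × (1−0.13) × (1−0.23) = 0.625526
P(Zone B inoperative) [AND] = 0.36 × 0.09 = 0.032400
P(Detection loop inoperative) [AND] = 0.21 × 0.032400 × 0.04 = 0.000272
P(Release chain down) [OR] = 1 − (1−0.10) × (1−0.24) × (1−0.625526) × (1−0.000272) = 0.743929
P(Fire suppression does not activate) [AND] = 0.133200 × 0.743929 × 0.29 × 0.03 = 0.000862
Rounded to 4 decimal places: P(Fire suppression does not activate) ≈ 0.0009.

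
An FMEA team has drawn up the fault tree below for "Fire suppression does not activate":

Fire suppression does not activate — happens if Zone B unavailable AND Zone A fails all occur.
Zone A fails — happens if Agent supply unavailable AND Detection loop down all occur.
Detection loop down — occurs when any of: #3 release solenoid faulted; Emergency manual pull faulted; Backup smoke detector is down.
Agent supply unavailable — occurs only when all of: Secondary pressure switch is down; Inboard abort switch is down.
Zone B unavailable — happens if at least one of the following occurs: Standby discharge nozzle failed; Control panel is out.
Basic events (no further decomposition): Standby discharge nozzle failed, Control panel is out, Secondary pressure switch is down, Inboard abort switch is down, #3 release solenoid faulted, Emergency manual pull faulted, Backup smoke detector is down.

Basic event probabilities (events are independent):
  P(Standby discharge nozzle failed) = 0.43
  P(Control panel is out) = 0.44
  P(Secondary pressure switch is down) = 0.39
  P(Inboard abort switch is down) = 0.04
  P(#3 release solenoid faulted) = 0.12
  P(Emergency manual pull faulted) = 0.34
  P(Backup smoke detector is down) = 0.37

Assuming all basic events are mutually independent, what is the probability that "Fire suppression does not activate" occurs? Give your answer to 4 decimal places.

P(Zone B unavailable) [OR] = 1 − (1−0.43) × (1−0.44) = 0.680800
P(Agent supply unavailable) [AND] = 0.39 × 0.04 = 0.015600
P(Detection loop down) [OR] = 1 − (1−0.12) × (1−0.34) × (1−0.37) = 0.634096
P(Zone A fails) [AND] = 0.015600 × 0.634096 = 0.009892
P(Fire suppression does not activate) [AND] = 0.680800 × 0.009892 = 0.006734
Rounded to 4 decimal places: P(Fire suppression does not activate) ≈ 0.0067.

0.0067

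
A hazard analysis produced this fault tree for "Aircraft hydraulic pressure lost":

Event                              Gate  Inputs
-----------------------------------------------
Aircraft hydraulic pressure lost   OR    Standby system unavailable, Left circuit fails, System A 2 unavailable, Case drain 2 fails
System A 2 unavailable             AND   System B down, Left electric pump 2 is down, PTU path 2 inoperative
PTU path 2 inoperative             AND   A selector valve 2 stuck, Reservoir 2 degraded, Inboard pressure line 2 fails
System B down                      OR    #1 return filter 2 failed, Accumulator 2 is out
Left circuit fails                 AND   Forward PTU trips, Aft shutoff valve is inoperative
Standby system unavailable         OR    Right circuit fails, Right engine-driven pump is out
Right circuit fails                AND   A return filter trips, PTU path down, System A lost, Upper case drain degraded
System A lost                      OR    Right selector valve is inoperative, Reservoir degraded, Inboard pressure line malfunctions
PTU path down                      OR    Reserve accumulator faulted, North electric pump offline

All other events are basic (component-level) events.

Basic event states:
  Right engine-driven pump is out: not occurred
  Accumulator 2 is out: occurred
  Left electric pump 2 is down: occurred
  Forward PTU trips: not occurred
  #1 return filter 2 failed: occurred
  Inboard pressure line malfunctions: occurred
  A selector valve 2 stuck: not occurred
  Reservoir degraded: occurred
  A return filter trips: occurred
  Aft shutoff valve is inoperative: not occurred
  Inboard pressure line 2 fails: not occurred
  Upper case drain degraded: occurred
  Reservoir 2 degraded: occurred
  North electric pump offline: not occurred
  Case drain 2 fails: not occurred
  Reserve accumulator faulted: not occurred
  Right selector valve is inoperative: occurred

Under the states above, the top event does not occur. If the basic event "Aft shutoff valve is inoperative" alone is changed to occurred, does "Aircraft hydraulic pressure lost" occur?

No

Counterfactual: set "Aft shutoff valve is inoperative" to occurred.
PTU path down [OR]: Reserve accumulator faulted=not, North electric pump offline=not → no input occurs → does not occur.
System A lost [OR]: Right selector valve is inoperative=occurs, Reservoir degraded=occurs, Inboard pressure line malfunctions=occurs → at least one input occurs → occurs.
Right circuit fails [AND]: A return filter trips=occurs, PTU path down=not, System A lost=occurs, Upper case drain degraded=occurs → not all inputs occur → does not occur.
Standby system unavailable [OR]: Right circuit fails=not, Right engine-driven pump is out=not → no input occurs → does not occur.
Left circuit fails [AND]: Forward PTU trips=not, Aft shutoff valve is inoperative=occurs → not all inputs occur → does not occur.
System B down [OR]: #1 return filter 2 failed=occurs, Accumulator 2 is out=occurs → at least one input occurs → occurs.
PTU path 2 inoperative [AND]: A selector valve 2 stuck=not, Reservoir 2 degraded=occurs, Inboard pressure line 2 fails=not → not all inputs occur → does not occur.
System A 2 unavailable [AND]: System B down=occurs, Left electric pump 2 is down=occurs, PTU path 2 inoperative=not → not all inputs occur → does not occur.
Aircraft hydraulic pressure lost [OR]: Standby system unavailable=not, Left circuit fails=not, System A 2 unavailable=not, Case drain 2 fails=not → no input occurs → does not occur.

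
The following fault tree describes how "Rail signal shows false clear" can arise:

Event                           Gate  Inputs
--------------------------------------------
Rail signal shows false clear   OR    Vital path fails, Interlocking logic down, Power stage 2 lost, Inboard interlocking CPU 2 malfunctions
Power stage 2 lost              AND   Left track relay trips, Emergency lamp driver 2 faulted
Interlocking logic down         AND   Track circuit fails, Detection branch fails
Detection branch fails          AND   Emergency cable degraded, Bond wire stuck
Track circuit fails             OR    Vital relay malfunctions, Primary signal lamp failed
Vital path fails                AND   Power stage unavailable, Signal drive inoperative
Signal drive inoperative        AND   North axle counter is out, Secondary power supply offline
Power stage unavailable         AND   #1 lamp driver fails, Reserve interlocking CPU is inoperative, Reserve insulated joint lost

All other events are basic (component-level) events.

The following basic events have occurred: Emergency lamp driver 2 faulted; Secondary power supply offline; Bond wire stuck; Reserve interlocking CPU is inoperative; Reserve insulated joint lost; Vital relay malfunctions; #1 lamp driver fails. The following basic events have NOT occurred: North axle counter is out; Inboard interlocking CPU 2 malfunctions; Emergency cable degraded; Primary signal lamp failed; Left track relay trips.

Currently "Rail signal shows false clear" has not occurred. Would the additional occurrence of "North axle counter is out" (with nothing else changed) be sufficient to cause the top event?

Counterfactual: set "North axle counter is out" to occurred.
Power stage unavailable [AND]: #1 lamp driver fails=occurs, Reserve interlocking CPU is inoperative=occurs, Reserve insulated joint lost=occurs → all inputs occur → occurs.
Signal drive inoperative [AND]: North axle counter is out=occurs, Secondary power supply offline=occurs → all inputs occur → occurs.
Vital path fails [AND]: Power stage unavailable=occurs, Signal drive inoperative=occurs → all inputs occur → occurs.
Track circuit fails [OR]: Vital relay malfunctions=occurs, Primary signal lamp failed=not → at least one input occurs → occurs.
Detection branch fails [AND]: Emergency cable degraded=not, Bond wire stuck=occurs → not all inputs occur → does not occur.
Interlocking logic down [AND]: Track circuit fails=occurs, Detection branch fails=not → not all inputs occur → does not occur.
Power stage 2 lost [AND]: Left track relay trips=not, Emergency lamp driver 2 faulted=occurs → not all inputs occur → does not occur.
Rail signal shows false clear [OR]: Vital path fails=occurs, Interlocking logic down=not, Power stage 2 lost=not, Inboard interlocking CPU 2 malfunctions=not → at least one input occurs → occurs.

Yes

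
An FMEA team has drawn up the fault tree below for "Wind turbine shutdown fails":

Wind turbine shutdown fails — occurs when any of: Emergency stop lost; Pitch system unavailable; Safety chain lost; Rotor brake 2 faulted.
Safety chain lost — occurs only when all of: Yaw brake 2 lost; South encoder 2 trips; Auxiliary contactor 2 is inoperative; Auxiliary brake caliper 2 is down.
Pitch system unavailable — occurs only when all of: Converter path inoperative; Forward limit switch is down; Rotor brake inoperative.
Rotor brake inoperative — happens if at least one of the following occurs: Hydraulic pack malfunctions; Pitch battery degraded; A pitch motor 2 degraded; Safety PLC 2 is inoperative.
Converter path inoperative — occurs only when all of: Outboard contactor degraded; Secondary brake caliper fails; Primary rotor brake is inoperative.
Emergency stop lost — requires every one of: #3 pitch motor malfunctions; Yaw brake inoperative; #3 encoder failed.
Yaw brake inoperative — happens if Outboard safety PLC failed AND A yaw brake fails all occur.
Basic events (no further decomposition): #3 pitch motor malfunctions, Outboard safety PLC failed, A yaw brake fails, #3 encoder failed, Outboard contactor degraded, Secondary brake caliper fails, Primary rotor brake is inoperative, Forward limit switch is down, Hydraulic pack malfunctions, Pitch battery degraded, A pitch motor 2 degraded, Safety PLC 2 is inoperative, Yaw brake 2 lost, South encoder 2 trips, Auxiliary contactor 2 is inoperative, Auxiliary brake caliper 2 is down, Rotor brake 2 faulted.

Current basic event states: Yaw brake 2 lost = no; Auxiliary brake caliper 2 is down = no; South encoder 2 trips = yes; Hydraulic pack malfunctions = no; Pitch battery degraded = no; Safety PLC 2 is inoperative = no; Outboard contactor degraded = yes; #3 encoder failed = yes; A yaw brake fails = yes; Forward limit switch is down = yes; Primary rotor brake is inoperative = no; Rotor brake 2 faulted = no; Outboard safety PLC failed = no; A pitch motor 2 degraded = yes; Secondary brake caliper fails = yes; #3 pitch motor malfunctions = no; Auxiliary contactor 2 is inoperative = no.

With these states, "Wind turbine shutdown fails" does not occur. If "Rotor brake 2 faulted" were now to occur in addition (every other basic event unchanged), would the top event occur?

Yes

Counterfactual: set "Rotor brake 2 faulted" to occurred.
Yaw brake inoperative [AND]: Outboard safety PLC failed=not, A yaw brake fails=occurs → not all inputs occur → does not occur.
Emergency stop lost [AND]: #3 pitch motor malfunctions=not, Yaw brake inoperative=not, #3 encoder failed=occurs → not all inputs occur → does not occur.
Converter path inoperative [AND]: Outboard contactor degraded=occurs, Secondary brake caliper fails=occurs, Primary rotor brake is inoperative=not → not all inputs occur → does not occur.
Rotor brake inoperative [OR]: Hydraulic pack malfunctions=not, Pitch battery degraded=not, A pitch motor 2 degraded=occurs, Safety PLC 2 is inoperative=not → at least one input occurs → occurs.
Pitch system unavailable [AND]: Converter path inoperative=not, Forward limit switch is down=occurs, Rotor brake inoperative=occurs → not all inputs occur → does not occur.
Safety chain lost [AND]: Yaw brake 2 lost=not, South encoder 2 trips=occurs, Auxiliary contactor 2 is inoperative=not, Auxiliary brake caliper 2 is down=not → not all inputs occur → does not occur.
Wind turbine shutdown fails [OR]: Emergency stop lost=not, Pitch system unavailable=not, Safety chain lost=not, Rotor brake 2 faulted=occurs → at least one input occurs → occurs.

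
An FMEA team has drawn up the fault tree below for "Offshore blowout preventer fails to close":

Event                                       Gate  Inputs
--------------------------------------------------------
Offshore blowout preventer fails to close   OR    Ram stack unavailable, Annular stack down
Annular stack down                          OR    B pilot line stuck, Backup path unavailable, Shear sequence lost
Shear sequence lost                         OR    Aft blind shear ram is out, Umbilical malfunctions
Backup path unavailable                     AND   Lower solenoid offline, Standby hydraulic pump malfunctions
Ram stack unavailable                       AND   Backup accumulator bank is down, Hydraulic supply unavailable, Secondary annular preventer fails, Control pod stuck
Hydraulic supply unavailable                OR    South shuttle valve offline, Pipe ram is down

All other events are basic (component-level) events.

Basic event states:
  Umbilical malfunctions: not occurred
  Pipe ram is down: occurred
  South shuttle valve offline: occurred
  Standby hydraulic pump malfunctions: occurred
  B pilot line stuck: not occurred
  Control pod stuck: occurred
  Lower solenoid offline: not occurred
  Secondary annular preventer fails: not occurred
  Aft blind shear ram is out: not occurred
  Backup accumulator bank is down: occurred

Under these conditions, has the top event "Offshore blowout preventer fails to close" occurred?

No

Hydraulic supply unavailable [OR]: South shuttle valve offline=occurs, Pipe ram is down=occurs → at least one input occurs → occurs.
Ram stack unavailable [AND]: Backup accumulator bank is down=occurs, Hydraulic supply unavailable=occurs, Secondary annular preventer fails=not, Control pod stuck=occurs → not all inputs occur → does not occur.
Backup path unavailable [AND]: Lower solenoid offline=not, Standby hydraulic pump malfunctions=occurs → not all inputs occur → does not occur.
Shear sequence lost [OR]: Aft blind shear ram is out=not, Umbilical malfunctions=not → no input occurs → does not occur.
Annular stack down [OR]: B pilot line stuck=not, Backup path unavailable=not, Shear sequence lost=not → no input occurs → does not occur.
Offshore blowout preventer fails to close [OR]: Ram stack unavailable=not, Annular stack down=not → no input occurs → does not occur.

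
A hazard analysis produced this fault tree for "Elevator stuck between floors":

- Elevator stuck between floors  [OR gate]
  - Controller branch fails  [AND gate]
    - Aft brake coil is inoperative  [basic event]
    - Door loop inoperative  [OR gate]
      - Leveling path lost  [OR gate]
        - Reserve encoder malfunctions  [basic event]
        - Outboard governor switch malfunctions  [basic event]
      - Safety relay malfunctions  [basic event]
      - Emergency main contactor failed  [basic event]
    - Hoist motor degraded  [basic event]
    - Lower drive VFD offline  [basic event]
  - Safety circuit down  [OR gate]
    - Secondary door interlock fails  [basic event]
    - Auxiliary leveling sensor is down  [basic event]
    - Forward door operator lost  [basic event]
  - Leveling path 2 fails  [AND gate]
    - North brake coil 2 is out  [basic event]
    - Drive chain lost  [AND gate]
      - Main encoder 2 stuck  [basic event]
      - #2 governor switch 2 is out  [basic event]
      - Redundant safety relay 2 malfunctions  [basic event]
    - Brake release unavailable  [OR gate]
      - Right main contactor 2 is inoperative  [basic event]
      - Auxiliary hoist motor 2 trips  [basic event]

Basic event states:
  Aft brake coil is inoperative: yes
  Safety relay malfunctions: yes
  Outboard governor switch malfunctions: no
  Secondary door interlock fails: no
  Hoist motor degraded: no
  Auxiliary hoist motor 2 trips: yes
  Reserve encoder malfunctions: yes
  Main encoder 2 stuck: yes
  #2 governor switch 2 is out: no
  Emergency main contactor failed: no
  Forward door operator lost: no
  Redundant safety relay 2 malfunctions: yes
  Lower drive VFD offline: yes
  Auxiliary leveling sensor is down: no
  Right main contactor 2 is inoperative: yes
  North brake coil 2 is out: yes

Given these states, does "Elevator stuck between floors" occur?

No

Leveling path lost [OR]: Reserve encoder malfunctions=occurs, Outboard governor switch malfunctions=not → at least one input occurs → occurs.
Door loop inoperative [OR]: Leveling path lost=occurs, Safety relay malfunctions=occurs, Emergency main contactor failed=not → at least one input occurs → occurs.
Controller branch fails [AND]: Aft brake coil is inoperative=occurs, Door loop inoperative=occurs, Hoist motor degraded=not, Lower drive VFD offline=occurs → not all inputs occur → does not occur.
Safety circuit down [OR]: Secondary door interlock fails=not, Auxiliary leveling sensor is down=not, Forward door operator lost=not → no input occurs → does not occur.
Drive chain lost [AND]: Main encoder 2 stuck=occurs, #2 governor switch 2 is out=not, Redundant safety relay 2 malfunctions=occurs → not all inputs occur → does not occur.
Brake release unavailable [OR]: Right main contactor 2 is inoperative=occurs, Auxiliary hoist motor 2 trips=occurs → at least one input occurs → occurs.
Leveling path 2 fails [AND]: North brake coil 2 is out=occurs, Drive chain lost=not, Brake release unavailable=occurs → not all inputs occur → does not occur.
Elevator stuck between floors [OR]: Controller branch fails=not, Safety circuit down=not, Leveling path 2 fails=not → no input occurs → does not occur.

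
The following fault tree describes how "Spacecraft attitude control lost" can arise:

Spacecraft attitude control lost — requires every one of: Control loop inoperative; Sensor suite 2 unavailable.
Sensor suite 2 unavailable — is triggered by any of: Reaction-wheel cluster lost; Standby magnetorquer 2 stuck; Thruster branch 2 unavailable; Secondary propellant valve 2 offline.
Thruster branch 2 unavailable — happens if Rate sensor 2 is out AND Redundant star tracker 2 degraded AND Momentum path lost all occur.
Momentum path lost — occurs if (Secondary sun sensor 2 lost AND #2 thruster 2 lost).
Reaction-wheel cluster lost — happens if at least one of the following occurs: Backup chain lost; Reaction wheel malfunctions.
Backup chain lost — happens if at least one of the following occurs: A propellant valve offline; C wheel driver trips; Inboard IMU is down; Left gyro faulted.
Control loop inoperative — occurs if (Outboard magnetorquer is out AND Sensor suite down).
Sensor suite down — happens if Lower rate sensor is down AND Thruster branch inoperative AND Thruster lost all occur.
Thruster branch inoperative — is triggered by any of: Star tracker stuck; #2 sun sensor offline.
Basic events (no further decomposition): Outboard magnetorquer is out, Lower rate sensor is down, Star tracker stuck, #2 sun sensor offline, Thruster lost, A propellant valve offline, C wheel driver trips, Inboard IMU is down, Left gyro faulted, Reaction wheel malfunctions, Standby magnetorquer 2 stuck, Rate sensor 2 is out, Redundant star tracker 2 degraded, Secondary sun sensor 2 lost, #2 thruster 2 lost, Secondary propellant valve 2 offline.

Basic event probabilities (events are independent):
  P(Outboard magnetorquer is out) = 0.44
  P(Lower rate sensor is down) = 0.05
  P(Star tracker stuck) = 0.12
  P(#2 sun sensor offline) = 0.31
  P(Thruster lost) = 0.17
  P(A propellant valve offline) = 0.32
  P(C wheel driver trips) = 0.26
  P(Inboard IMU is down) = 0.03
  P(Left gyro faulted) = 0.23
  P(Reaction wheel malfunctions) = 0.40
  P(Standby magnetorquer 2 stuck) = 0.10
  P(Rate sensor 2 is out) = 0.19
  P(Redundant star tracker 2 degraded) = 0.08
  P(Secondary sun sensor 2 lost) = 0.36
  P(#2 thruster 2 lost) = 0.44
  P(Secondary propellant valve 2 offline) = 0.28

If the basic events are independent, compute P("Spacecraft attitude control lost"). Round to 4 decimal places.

0.0013

P(Thruster branch inoperative) [OR] = 1 − (1−0.12) × (1−0.31) = 0.392800
P(Sensor suite down) [AND] = 0.05 × 0.392800 × 0.17 = 0.003339
P(Control loop inoperative) [AND] = 0.44 × 0.003339 = 0.001469
P(Backup chain lost) [OR] = 1 − (1−0.32) × (1−0.26) × (1−0.03) × (1−0.23) = 0.624160
P(Reaction-wheel cluster lost) [OR] = 1 − (1−0.624160) × (1−0.40) = 0.774496
P(Momentum path lost) [AND] = 0.36 × 0.44 = 0.158400
P(Thruster branch 2 unavailable) [AND] = 0.19 × 0.08 × 0.158400 = 0.002408
P(Sensor suite 2 unavailable) [OR] = 1 − (1−0.774496) × (1−0.10) × (1−0.002408) × (1−0.28) = 0.854225
P(Spacecraft attitude control lost) [AND] = 0.001469 × 0.854225 = 0.001255
Rounded to 4 decimal places: P(Spacecraft attitude control lost) ≈ 0.0013.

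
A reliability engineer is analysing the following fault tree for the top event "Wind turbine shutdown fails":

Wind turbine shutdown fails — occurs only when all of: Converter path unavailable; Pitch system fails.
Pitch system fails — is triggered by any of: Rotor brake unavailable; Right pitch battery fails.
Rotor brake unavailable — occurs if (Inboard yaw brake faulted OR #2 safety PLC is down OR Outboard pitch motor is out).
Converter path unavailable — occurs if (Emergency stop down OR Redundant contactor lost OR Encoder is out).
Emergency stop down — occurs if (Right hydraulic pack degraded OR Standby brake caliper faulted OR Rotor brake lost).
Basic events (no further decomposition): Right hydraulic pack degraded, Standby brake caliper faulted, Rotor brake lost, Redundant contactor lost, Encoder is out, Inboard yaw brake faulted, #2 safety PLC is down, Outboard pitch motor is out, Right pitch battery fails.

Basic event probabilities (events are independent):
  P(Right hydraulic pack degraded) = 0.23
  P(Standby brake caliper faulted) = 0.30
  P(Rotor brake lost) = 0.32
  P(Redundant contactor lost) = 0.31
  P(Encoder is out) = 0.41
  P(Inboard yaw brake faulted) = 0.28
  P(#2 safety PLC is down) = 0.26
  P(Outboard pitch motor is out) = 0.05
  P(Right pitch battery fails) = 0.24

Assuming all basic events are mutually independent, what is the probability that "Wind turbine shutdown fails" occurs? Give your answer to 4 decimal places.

P(Emergency stop down) [OR] = 1 − (1−0.23) × (1−0.30) × (1−0.32) = 0.633480
P(Converter path unavailable) [OR] = 1 − (1−0.633480) × (1−0.31) × (1−0.41) = 0.850790
P(Rotor brake unavailable) [OR] = 1 − (1−0.28) × (1−0.26) × (1−0.05) = 0.493840
P(Pitch system fails) [OR] = 1 − (1−0.493840) × (1−0.24) = 0.615318
P(Wind turbine shutdown fails) [AND] = 0.850790 × 0.615318 = 0.523506
Rounded to 4 decimal places: P(Wind turbine shutdown fails) ≈ 0.5235.

0.5235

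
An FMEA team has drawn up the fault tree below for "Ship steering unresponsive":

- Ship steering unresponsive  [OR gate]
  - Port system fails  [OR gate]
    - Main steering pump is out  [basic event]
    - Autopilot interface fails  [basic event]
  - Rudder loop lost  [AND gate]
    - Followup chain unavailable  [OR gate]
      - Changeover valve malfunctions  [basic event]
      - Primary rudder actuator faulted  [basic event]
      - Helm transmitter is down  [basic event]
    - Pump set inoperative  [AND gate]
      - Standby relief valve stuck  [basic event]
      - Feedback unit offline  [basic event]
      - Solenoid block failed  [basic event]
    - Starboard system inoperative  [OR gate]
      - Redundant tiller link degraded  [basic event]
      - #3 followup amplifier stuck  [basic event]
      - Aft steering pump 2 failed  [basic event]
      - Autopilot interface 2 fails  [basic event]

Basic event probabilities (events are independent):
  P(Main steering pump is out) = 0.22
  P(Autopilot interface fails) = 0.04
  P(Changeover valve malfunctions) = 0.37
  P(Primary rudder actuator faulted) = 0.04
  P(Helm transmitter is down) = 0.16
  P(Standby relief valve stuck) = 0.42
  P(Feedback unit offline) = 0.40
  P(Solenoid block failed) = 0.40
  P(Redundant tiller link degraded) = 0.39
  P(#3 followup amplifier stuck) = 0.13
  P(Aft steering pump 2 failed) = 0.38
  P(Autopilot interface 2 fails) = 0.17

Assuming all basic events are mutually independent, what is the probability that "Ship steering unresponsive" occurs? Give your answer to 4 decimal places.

0.2692

P(Port system fails) [OR] = 1 − (1−0.22) × (1−0.04) = 0.251200
P(Followup chain unavailable) [OR] = 1 − (1−0.37) × (1−0.04) × (1−0.16) = 0.491968
P(Pump set inoperative) [AND] = 0.42 × 0.40 × 0.40 = 0.067200
P(Starboard system inoperative) [OR] = 1 − (1−0.39) × (1−0.13) × (1−0.38) × (1−0.17) = 0.726902
P(Rudder loop lost) [AND] = 0.491968 × 0.067200 × 0.726902 = 0.024032
P(Ship steering unresponsive) [OR] = 1 − (1−0.251200) × (1−0.024032) = 0.269195
Rounded to 4 decimal places: P(Ship steering unresponsive) ≈ 0.2692.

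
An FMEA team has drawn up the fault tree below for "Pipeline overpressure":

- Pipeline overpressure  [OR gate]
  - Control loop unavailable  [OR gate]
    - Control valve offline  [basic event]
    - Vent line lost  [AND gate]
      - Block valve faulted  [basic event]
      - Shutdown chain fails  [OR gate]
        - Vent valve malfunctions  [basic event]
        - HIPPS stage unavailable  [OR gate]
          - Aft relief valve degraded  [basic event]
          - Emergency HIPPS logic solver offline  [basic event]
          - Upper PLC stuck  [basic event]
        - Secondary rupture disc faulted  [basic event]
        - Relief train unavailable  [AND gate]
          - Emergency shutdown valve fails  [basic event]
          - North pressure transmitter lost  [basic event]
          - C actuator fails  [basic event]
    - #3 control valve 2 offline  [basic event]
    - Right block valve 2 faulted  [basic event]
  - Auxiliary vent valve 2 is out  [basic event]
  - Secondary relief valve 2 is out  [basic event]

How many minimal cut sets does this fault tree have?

11

HIPPS stage unavailable [OR]: union of children's cut sets → 3 cut set(s).
Relief train unavailable [AND]: one cut set from each child combined → 1 × 1 × 1 = 1 cut set(s).
Shutdown chain fails [OR]: union of children's cut sets → 6 cut set(s).
Vent line lost [AND]: one cut set from each child combined → 1 × 6 = 6 cut set(s).
Control loop unavailable [OR]: union of children's cut sets → 9 cut set(s).
Pipeline overpressure [OR]: union of children's cut sets → 11 cut set(s).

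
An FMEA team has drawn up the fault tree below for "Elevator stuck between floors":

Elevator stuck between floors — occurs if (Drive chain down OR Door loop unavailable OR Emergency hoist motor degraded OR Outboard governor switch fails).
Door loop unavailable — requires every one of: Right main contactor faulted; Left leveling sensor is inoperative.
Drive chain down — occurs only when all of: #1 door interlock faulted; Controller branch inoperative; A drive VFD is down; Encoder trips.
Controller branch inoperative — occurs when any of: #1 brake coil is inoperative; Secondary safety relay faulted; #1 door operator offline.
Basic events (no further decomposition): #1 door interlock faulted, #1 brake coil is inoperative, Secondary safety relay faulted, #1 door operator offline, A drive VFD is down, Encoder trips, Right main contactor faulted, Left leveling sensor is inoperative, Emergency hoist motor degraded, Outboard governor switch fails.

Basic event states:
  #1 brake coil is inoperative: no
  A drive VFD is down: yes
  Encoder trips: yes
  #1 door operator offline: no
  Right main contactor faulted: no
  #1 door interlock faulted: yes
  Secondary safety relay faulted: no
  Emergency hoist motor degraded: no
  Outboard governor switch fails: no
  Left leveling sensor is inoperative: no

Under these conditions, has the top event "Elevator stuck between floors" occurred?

Controller branch inoperative [OR]: #1 brake coil is inoperative=not, Secondary safety relay faulted=not, #1 door operator offline=not → no input occurs → does not occur.
Drive chain down [AND]: #1 door interlock faulted=occurs, Controller branch inoperative=not, A drive VFD is down=occurs, Encoder trips=occurs → not all inputs occur → does not occur.
Door loop unavailable [AND]: Right main contactor faulted=not, Left leveling sensor is inoperative=not → not all inputs occur → does not occur.
Elevator stuck between floors [OR]: Drive chain down=not, Door loop unavailable=not, Emergency hoist motor degraded=not, Outboard governor switch fails=not → no input occurs → does not occur.

No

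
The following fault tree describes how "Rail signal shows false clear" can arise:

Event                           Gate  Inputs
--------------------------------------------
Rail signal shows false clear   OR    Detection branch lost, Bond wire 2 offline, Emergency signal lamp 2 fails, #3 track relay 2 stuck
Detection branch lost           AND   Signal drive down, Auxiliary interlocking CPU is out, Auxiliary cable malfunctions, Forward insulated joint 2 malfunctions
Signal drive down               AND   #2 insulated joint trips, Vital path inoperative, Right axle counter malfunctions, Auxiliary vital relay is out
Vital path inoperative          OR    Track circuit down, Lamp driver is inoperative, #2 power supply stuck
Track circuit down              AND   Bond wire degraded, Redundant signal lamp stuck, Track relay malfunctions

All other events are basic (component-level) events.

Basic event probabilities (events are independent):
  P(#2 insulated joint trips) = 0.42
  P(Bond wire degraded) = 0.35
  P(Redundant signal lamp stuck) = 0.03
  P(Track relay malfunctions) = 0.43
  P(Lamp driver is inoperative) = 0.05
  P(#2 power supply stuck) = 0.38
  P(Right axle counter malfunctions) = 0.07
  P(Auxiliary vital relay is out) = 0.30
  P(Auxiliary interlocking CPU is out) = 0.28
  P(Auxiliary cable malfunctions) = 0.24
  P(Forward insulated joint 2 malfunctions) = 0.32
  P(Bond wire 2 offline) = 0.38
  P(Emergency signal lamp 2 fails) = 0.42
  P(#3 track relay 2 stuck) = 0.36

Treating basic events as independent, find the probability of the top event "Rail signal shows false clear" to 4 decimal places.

P(Track circuit down) [AND] = 0.35 × 0.03 × 0.43 = 0.004515
P(Vital path inoperative) [OR] = 1 − (1−0.004515) × (1−0.05) × (1−0.38) = 0.413659
P(Signal drive down) [AND] = 0.42 × 0.413659 × 0.07 × 0.30 = 0.003648
P(Detection branch lost) [AND] = 0.003648 × 0.28 × 0.24 × 0.32 = 0.000078
P(Rail signal shows false clear) [OR] = 1 − (1−0.000078) × (1−0.38) × (1−0.42) × (1−0.36) = 0.769874
Rounded to 4 decimal places: P(Rail signal shows false clear) ≈ 0.7699.

0.7699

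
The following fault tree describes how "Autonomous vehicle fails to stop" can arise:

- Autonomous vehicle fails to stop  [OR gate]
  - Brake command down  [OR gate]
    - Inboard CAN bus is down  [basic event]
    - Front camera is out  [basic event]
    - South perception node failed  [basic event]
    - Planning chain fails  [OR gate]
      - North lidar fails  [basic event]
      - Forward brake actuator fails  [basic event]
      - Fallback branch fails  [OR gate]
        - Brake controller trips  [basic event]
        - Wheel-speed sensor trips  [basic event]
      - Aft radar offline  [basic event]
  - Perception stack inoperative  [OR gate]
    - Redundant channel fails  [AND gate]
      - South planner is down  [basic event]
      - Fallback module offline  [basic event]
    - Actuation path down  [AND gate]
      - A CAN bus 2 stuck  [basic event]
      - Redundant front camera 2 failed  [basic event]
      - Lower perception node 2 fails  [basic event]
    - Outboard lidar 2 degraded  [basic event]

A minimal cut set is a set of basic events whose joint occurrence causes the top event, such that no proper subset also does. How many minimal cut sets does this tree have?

Fallback branch fails [OR]: union of children's cut sets → 2 cut set(s).
Planning chain fails [OR]: union of children's cut sets → 5 cut set(s).
Brake command down [OR]: union of children's cut sets → 8 cut set(s).
Redundant channel fails [AND]: one cut set from each child combined → 1 × 1 = 1 cut set(s).
Actuation path down [AND]: one cut set from each child combined → 1 × 1 × 1 = 1 cut set(s).
Perception stack inoperative [OR]: union of children's cut sets → 3 cut set(s).
Autonomous vehicle fails to stop [OR]: union of children's cut sets → 11 cut set(s).

11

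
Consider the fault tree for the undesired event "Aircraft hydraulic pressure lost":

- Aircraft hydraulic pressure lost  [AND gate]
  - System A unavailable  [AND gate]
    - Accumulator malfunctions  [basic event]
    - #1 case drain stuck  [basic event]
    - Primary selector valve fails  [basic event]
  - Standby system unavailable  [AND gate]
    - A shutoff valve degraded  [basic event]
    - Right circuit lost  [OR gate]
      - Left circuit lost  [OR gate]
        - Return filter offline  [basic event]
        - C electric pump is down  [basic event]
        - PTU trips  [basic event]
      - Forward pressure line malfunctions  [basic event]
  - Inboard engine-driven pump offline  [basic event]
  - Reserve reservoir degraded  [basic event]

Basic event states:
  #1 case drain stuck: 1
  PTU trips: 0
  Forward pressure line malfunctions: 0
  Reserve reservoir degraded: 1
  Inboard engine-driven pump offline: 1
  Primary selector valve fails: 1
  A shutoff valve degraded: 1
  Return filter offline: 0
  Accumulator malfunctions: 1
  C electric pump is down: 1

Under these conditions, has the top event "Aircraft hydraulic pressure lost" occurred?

System A unavailable [AND]: Accumulator malfunctions=occurs, #1 case drain stuck=occurs, Primary selector valve fails=occurs → all inputs occur → occurs.
Left circuit lost [OR]: Return filter offline=not, C electric pump is down=occurs, PTU trips=not → at least one input occurs → occurs.
Right circuit lost [OR]: Left circuit lost=occurs, Forward pressure line malfunctions=not → at least one input occurs → occurs.
Standby system unavailable [AND]: A shutoff valve degraded=occurs, Right circuit lost=occurs → all inputs occur → occurs.
Aircraft hydraulic pressure lost [AND]: System A unavailable=occurs, Standby system unavailable=occurs, Inboard engine-driven pump offline=occurs, Reserve reservoir degraded=occurs → all inputs occur → occurs.

Yes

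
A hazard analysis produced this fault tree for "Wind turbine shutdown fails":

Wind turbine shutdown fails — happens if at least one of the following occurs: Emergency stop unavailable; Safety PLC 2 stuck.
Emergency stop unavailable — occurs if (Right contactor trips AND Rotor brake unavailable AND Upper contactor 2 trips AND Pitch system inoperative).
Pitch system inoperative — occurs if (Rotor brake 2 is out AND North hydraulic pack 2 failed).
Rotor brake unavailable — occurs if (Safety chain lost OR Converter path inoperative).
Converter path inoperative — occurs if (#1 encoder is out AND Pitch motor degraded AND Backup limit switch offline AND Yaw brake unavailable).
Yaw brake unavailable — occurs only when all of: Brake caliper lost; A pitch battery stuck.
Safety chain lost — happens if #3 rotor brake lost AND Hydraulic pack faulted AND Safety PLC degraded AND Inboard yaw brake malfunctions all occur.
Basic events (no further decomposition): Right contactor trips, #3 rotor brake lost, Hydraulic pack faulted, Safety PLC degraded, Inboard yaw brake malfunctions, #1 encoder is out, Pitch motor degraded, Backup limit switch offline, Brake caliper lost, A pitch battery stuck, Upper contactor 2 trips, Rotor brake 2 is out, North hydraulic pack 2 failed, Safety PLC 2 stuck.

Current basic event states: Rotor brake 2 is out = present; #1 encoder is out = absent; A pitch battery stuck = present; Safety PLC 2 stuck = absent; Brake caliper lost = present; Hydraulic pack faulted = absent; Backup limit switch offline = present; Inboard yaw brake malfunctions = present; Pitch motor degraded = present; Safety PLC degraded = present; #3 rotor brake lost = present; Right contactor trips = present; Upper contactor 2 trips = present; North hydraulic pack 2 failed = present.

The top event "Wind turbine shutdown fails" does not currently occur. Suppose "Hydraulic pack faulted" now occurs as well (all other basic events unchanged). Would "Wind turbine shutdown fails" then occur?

Yes

Counterfactual: set "Hydraulic pack faulted" to occurred.
Safety chain lost [AND]: #3 rotor brake lost=occurs, Hydraulic pack faulted=occurs, Safety PLC degraded=occurs, Inboard yaw brake malfunctions=occurs → all inputs occur → occurs.
Yaw brake unavailable [AND]: Brake caliper lost=occurs, A pitch battery stuck=occurs → all inputs occur → occurs.
Converter path inoperative [AND]: #1 encoder is out=not, Pitch motor degraded=occurs, Backup limit switch offline=occurs, Yaw brake unavailable=occurs → not all inputs occur → does not occur.
Rotor brake unavailable [OR]: Safety chain lost=occurs, Converter path inoperative=not → at least one input occurs → occurs.
Pitch system inoperative [AND]: Rotor brake 2 is out=occurs, North hydraulic pack 2 failed=occurs → all inputs occur → occurs.
Emergency stop unavailable [AND]: Right contactor trips=occurs, Rotor brake unavailable=occurs, Upper contactor 2 trips=occurs, Pitch system inoperative=occurs → all inputs occur → occurs.
Wind turbine shutdown fails [OR]: Emergency stop unavailable=occurs, Safety PLC 2 stuck=not → at least one input occurs → occurs.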